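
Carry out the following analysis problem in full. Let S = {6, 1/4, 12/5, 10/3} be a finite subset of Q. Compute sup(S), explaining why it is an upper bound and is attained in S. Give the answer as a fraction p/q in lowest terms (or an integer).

S is finite, so sup(S) = max(S).
Sorted decreasing:
6, 10/3, 12/5, 1/4
The extremum is 6.
For every x in S, x <= 6. And 6 is in S, so it is attained.
Therefore sup(S) = 6.

6


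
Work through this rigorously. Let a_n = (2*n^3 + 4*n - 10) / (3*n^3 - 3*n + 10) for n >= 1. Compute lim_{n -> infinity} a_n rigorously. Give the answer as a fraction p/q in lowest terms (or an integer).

Divide numerator and denominator by n^3, the highest power:
numerator / n^3 = 2 + 4/n^2 - 10/n^3
denominator / n^3 = 3 - 3/n^2 + 10/n^3
As n -> infinity, all terms of the form c/n^k (k >= 1) tend to 0.
So numerator / n^3 -> 2 and denominator / n^3 -> 3.
Therefore lim a_n = 2/3.

2/3


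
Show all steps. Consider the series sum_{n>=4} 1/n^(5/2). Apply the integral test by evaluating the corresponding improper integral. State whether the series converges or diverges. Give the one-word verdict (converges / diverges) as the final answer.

Let f(x) = x^(-5/2). Then f is positive, continuous, and decreasing on [4, infinity), so the integral test applies.
Compute the improper integral int_{4}^infinity f(x) dx:
  antiderivative F(x) = -2/(3*x^(3/2)).
  As x -> infinity, F(x) -> 0 (since p = 5/2 > 1).
  So int = F(infinity) - F(4) = 0 - (-1/12) = 1/12.
  Finite, so by the integral test, the series converges.

converges


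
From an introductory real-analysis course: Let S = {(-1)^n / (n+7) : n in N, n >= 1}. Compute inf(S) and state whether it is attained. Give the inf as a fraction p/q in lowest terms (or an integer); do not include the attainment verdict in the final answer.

Analysis:
- Values: -1/8, 1/9, -1/10, 1/11, -1/12, ...
- Positive terms (even n): 1/(2+7), 1/(4+7), ... decreasing -> max = 1/9 (n=2).
- Negative terms (odd n): -1/(1+7), -1/(3+7), ... increasing -> min = -1/8 (n=1).
- So sup = 1/9 (attained at n=2); inf = -1/8 (attained at n=1).
Conclusion: inf(S) = -1/8, attained in S.

-1/8


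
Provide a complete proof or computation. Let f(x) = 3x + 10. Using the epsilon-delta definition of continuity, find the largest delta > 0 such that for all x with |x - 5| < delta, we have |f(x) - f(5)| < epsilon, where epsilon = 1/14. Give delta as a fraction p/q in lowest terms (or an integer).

We compute f(5) = 3*(5) + 10 = 25.
|f(x) - f(5)| = |3x + 10 - (25)| = |3(x - 5)| = 3|x - 5|.
We need 3|x - 5| < 1/14, i.e. |x - 5| < 1/14 / 3 = 1/42.
So any delta <= 1/42 works. Conversely, if delta > 1/42, then x = 5 + 1/42 satisfies |x - 5| = 1/42 < delta but |f(x) - f(5)| = 3 * 1/42 = 1/14, which is not < 1/14; so no larger delta works.
Hence the largest such delta is 1/42.

1/42


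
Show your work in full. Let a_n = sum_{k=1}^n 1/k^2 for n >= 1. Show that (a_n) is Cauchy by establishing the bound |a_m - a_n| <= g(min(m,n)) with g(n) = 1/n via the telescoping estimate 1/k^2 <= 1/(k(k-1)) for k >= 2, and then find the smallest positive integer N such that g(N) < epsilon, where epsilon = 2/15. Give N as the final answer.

For m > n >= 1: |a_m - a_n| = sum_{k=n+1}^m 1/k^2.
Use 1/k^2 <= 1/(k(k-1)) = 1/(k-1) - 1/k for k >= 2:
sum_{k=n+1}^m 1/k^2 <= sum_{k=n+1}^m (1/(k-1) - 1/k) = 1/n - 1/m <= 1/n.
By symmetry the same bound holds with n,m swapped, so |a_m - a_n| <= 1/min(m,n) = g(min(m,n)). Since g(n) -> 0, (a_n) is Cauchy.
Now solve g(N) < 2/15: 1/N < 2/15 <=> N > 1/(2/15) = 15/2.
The smallest integer strictly greater than 15/2 is N = 8.
Check: g(8) = 1/8 < 2/15; g(7) = 1/7 >= 2/15. So N = 8.

8


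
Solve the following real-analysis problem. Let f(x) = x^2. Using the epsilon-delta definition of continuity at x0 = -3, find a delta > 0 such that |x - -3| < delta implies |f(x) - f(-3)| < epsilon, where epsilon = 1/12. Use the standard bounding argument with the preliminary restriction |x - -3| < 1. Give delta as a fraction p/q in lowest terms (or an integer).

Factor: |x^2 - (-3)^2| = |x - -3| * |x + -3|.
Impose |x - -3| < 1 first. Then |x + -3| = |(x - -3) + 2*(-3)| <= |x - -3| + 2*|-3| < 1 + 6 = 7.
So |x^2 - (-3)^2| < delta * 7.
We need delta * 7 <= 1/12, i.e. delta <= 1/12/7 = 1/84.
Since 1/84 < 1, this is tighter than 1; take delta = 1/84.
So delta = 1/84 works.

1/84


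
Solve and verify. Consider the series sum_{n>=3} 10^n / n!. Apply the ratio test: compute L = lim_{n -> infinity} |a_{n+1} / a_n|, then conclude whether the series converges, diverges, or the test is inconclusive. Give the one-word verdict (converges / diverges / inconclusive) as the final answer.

Let a_n denote the general term. Form the ratio a_{n+1}/a_n and simplify:
a_{n+1}/a_n = 10/(n + 1)
Take the limit as n -> infinity: L = 0.
Since L = 0 < 1, the ratio test implies the series converges.

converges


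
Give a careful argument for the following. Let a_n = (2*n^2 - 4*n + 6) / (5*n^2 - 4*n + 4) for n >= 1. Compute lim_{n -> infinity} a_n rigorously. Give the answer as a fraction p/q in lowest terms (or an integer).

Divide numerator and denominator by n^2, the highest power:
numerator / n^2 = 2 - 4/n + 6/n^2
denominator / n^2 = 5 - 4/n + 4/n^2
As n -> infinity, all terms of the form c/n^k (k >= 1) tend to 0.
So numerator / n^2 -> 2 and denominator / n^2 -> 5.
Therefore lim a_n = 2/5.

2/5


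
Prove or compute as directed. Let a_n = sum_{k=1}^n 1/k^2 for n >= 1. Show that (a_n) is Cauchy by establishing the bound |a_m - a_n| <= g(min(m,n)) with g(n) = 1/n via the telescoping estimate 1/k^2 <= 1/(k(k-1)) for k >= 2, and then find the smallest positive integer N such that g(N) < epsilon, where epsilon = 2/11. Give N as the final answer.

For m > n >= 1: |a_m - a_n| = sum_{k=n+1}^m 1/k^2.
Use 1/k^2 <= 1/(k(k-1)) = 1/(k-1) - 1/k for k >= 2:
sum_{k=n+1}^m 1/k^2 <= sum_{k=n+1}^m (1/(k-1) - 1/k) = 1/n - 1/m <= 1/n.
By symmetry the same bound holds with n,m swapped, so |a_m - a_n| <= 1/min(m,n) = g(min(m,n)). Since g(n) -> 0, (a_n) is Cauchy.
Now solve g(N) < 2/11: 1/N < 2/11 <=> N > 1/(2/11) = 11/2.
The smallest integer strictly greater than 11/2 is N = 6.
Check: g(6) = 1/6 < 2/11; g(5) = 1/5 >= 2/11. So N = 6.

6


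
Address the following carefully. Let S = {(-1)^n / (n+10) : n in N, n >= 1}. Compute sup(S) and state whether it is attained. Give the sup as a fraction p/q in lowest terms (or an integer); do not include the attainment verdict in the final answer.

Analysis:
- Values: -1/11, 1/12, -1/13, 1/14, -1/15, ...
- Positive terms (even n): 1/(2+10), 1/(4+10), ... decreasing -> max = 1/12 (n=2).
- Negative terms (odd n): -1/(1+10), -1/(3+10), ... increasing -> min = -1/11 (n=1).
- So sup = 1/12 (attained at n=2); inf = -1/11 (attained at n=1).
Conclusion: sup(S) = 1/12, attained in S.

1/12


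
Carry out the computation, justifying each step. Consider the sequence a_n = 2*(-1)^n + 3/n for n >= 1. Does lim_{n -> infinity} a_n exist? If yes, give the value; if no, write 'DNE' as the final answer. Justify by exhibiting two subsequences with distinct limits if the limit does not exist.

Examine the behaviour of a_n along subsequences.
a_{2k} = 2 + 3/(2k) -> 2. a_{2k+1} = -2 + 3/(2k+1) -> -2.
Since these two subsequential limits are 2 and -2, distinct, the full sequence cannot converge (a convergent sequence has all subsequences tending to the same limit). So lim a_n does not exist.

DNE


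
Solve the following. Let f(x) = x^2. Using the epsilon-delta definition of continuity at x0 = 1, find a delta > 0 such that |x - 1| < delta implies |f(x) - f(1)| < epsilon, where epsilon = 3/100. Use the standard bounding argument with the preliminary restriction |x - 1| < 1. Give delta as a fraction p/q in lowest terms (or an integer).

Factor: |x^2 - (1)^2| = |x - 1| * |x + 1|.
Impose |x - 1| < 1 first. Then |x + 1| = |(x - 1) + 2*(1)| <= |x - 1| + 2*|1| < 1 + 2 = 3.
So |x^2 - (1)^2| < delta * 3.
We need delta * 3 <= 3/100, i.e. delta <= 3/100/3 = 1/100.
Since 1/100 < 1, this is tighter than 1; take delta = 1/100.
So delta = 1/100 works.

1/100


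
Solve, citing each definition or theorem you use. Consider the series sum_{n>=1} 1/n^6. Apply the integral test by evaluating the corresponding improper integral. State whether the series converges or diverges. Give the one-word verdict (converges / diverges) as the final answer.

Let f(x) = x^(-6). Then f is positive, continuous, and decreasing on [1, infinity), so the integral test applies.
Compute the improper integral int_{1}^infinity f(x) dx:
  antiderivative F(x) = -1/(5*x^5).
  As x -> infinity, F(x) -> 0 (since p = 6 > 1).
  So int = F(infinity) - F(1) = 0 - (-1/5) = 1/5.
  Finite, so by the integral test, the series converges.

converges


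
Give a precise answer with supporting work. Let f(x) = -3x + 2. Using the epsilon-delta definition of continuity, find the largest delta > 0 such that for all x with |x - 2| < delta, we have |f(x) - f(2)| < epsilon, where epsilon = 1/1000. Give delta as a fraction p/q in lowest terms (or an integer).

We compute f(2) = -3*(2) + 2 = -4.
|f(x) - f(2)| = |-3x + 2 - (-4)| = |-3(x - 2)| = 3|x - 2|.
We need 3|x - 2| < 1/1000, i.e. |x - 2| < 1/1000 / 3 = 1/3000.
So any delta <= 1/3000 works. Conversely, if delta > 1/3000, then x = 2 + 1/3000 satisfies |x - 2| = 1/3000 < delta but |f(x) - f(2)| = 3 * 1/3000 = 1/1000, which is not < 1/1000; so no larger delta works.
Hence the largest such delta is 1/3000.

1/3000


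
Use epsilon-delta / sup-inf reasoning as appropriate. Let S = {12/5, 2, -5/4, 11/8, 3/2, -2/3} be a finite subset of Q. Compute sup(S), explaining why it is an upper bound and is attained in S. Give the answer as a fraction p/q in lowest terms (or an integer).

S is finite, so sup(S) = max(S).
Sorted decreasing:
12/5, 2, 3/2, 11/8, -2/3, -5/4
The extremum is 12/5.
For every x in S, x <= 12/5. And 12/5 is in S, so it is attained.
Therefore sup(S) = 12/5.

12/5


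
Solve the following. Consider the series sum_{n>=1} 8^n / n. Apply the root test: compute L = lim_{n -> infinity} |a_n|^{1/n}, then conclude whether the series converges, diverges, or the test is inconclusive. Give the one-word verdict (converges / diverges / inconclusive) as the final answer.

Let a_n denote the general term. Form |a_n|^(1/n) and simplify:
|a_n|^(1/n) = 8/n^(1/n)
Take the limit as n -> infinity: L = 8.
Since L = 8 > 1, the root test implies divergence.

diverges


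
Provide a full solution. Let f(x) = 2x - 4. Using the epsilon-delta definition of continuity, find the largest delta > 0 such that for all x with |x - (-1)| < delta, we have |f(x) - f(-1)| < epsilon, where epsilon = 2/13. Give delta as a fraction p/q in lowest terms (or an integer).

We compute f(-1) = 2*(-1) - 4 = -6.
|f(x) - f(-1)| = |2x - 4 - (-6)| = |2(x - (-1))| = 2|x - (-1)|.
We need 2|x - (-1)| < 2/13, i.e. |x - (-1)| < 2/13 / 2 = 1/13.
So any delta <= 1/13 works. Conversely, if delta > 1/13, then x = -1 + 1/13 satisfies |x - (-1)| = 1/13 < delta but |f(x) - f(-1)| = 2 * 1/13 = 2/13, which is not < 2/13; so no larger delta works.
Hence the largest such delta is 1/13.

1/13


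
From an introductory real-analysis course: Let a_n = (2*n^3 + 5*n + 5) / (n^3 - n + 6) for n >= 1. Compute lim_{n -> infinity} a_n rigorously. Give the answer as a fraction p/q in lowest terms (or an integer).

Divide numerator and denominator by n^3, the highest power:
numerator / n^3 = 2 + 5/n^2 + 5/n^3
denominator / n^3 = 1 - 1/n^2 + 6/n^3
As n -> infinity, all terms of the form c/n^k (k >= 1) tend to 0.
So numerator / n^3 -> 2 and denominator / n^3 -> 1.
Therefore lim a_n = 2.

2


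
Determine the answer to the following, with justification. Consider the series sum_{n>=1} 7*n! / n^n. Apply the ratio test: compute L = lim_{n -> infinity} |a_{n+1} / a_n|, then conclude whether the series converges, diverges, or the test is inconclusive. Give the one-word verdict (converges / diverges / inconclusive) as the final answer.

Let a_n denote the general term. Form the ratio a_{n+1}/a_n and simplify:
a_{n+1}/a_n = (n/(n + 1))^n
Take the limit as n -> infinity: L = exp(-1).
Since L = exp(-1) < 1, the ratio test implies the series converges.

converges


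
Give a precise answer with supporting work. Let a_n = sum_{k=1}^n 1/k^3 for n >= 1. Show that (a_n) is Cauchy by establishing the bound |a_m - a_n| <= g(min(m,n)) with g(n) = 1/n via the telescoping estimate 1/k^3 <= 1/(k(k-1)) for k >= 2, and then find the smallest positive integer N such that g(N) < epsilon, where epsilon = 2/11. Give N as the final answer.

For m > n >= 1: |a_m - a_n| = sum_{k=n+1}^m 1/k^3.
Use 1/k^3 <= 1/(k(k-1)) = 1/(k-1) - 1/k for k >= 2 (which holds since k^3 >= k^2 >= k(k-1) for k >= 2):
sum_{k=n+1}^m 1/k^3 <= sum_{k=n+1}^m (1/(k-1) - 1/k) = 1/n - 1/m <= 1/n.
By symmetry the same bound holds with n,m swapped, so |a_m - a_n| <= 1/min(m,n) = g(min(m,n)). Since g(n) -> 0, (a_n) is Cauchy.
Now solve g(N) < 2/11: 1/N < 2/11 <=> N > 1/(2/11) = 11/2.
The smallest integer strictly greater than 11/2 is N = 6.
Check: g(6) = 1/6 < 2/11; g(5) = 1/5 >= 2/11. So N = 6.

6


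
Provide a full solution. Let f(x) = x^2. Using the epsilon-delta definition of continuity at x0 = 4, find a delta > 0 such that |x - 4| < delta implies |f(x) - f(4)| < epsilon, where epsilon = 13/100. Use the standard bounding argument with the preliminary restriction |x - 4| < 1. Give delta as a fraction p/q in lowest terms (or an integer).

Factor: |x^2 - (4)^2| = |x - 4| * |x + 4|.
Impose |x - 4| < 1 first. Then |x + 4| = |(x - 4) + 2*(4)| <= |x - 4| + 2*|4| < 1 + 8 = 9.
So |x^2 - (4)^2| < delta * 9.
We need delta * 9 <= 13/100, i.e. delta <= 13/100/9 = 13/900.
Since 13/900 < 1, this is tighter than 1; take delta = 13/900.
So delta = 13/900 works.

13/900


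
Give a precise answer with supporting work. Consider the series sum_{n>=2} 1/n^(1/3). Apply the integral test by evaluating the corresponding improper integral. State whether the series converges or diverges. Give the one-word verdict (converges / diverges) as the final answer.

Let f(x) = x^(-1/3). Then f is positive, continuous, and decreasing on [2, infinity), so the integral test applies.
Compute the improper integral int_{2}^infinity f(x) dx:
  antiderivative F(x) = 3*x^(2/3)/2.
  As x -> infinity, F(x) -> infinity (since p = 1/3 < 1).
  So the integral diverges. By the integral test, the series diverges.

diverges


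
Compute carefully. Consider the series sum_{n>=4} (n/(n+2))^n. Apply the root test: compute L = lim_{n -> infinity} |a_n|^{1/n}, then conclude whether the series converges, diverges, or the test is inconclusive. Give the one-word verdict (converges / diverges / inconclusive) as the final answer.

Let a_n denote the general term. Form |a_n|^(1/n) and simplify:
|a_n|^(1/n) = n/(n + 2)
Take the limit as n -> infinity: L = 1.
Since L = 1, the root test is inconclusive. (In fact a_n = (n/(n+2))^n -> e^(-2) != 0, so the nth-term test shows divergence; but the root test itself gives no conclusion.)

inconclusive


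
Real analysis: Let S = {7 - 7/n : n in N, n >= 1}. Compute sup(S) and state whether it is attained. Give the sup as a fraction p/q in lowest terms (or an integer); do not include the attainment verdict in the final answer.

Analysis:
- Values: 0, 7/2, 14/3, 21/4, ... strictly increasing.
- Minimum is 0 (n=1); inf = 0 (attained).
- 7 - 7/n -> 7 from below; sup = 7, not attained.
Conclusion: sup(S) = 7, not attained in S.

7


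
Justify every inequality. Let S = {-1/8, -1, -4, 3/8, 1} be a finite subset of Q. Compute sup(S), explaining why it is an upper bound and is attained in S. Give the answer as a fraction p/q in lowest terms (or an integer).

S is finite, so sup(S) = max(S).
Sorted decreasing:
1, 3/8, -1/8, -1, -4
The extremum is 1.
For every x in S, x <= 1. And 1 is in S, so it is attained.
Therefore sup(S) = 1.

1


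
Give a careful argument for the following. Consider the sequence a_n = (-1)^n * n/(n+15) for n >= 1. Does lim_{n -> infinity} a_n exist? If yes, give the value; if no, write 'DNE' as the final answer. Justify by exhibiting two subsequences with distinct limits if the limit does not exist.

Examine the behaviour of a_n along subsequences.
a_{2k} = 2k/(2k+15) -> 1. a_{2k+1} = -(2k+1)/(2k+16) -> -1.
Since these two subsequential limits are 1 and -1, distinct, the full sequence cannot converge (a convergent sequence has all subsequences tending to the same limit). So lim a_n does not exist.

DNE


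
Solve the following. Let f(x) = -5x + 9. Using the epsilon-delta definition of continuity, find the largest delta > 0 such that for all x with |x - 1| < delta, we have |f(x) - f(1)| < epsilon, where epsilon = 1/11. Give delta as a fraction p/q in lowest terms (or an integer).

We compute f(1) = -5*(1) + 9 = 4.
|f(x) - f(1)| = |-5x + 9 - (4)| = |-5(x - 1)| = 5|x - 1|.
We need 5|x - 1| < 1/11, i.e. |x - 1| < 1/11 / 5 = 1/55.
So any delta <= 1/55 works. Conversely, if delta > 1/55, then x = 1 + 1/55 satisfies |x - 1| = 1/55 < delta but |f(x) - f(1)| = 5 * 1/55 = 1/11, which is not < 1/11; so no larger delta works.
Hence the largest such delta is 1/55.

1/55


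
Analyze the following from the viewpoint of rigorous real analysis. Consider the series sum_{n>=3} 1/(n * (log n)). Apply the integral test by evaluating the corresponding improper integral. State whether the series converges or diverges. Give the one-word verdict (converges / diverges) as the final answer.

Let f(x) = 1/(x*log(x)). Then f is positive, continuous, and decreasing on [3, infinity), so the integral test applies.
Compute the improper integral int_{3}^infinity f(x) dx:
  antiderivative F(x) = log(log(x)).
  F(x) = log(log(x)) -> infinity as x -> infinity. The integral diverges, so by the integral test, the series diverges.

diverges


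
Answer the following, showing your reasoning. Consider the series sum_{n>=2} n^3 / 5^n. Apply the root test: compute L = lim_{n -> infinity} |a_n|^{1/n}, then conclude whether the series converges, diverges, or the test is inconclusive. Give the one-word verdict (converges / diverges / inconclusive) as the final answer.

Let a_n denote the general term. Form |a_n|^(1/n) and simplify:
|a_n|^(1/n) = n^(3/n)/5
Take the limit as n -> infinity: L = 1/5.
Since L = 1/5 < 1, the root test implies convergence.

converges


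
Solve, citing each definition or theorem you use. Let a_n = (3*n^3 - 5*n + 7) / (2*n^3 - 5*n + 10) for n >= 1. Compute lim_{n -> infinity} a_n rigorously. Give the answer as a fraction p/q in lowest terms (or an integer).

Divide numerator and denominator by n^3, the highest power:
numerator / n^3 = 3 - 5/n^2 + 7/n^3
denominator / n^3 = 2 - 5/n^2 + 10/n^3
As n -> infinity, all terms of the form c/n^k (k >= 1) tend to 0.
So numerator / n^3 -> 3 and denominator / n^3 -> 2.
Therefore lim a_n = 3/2.

3/2


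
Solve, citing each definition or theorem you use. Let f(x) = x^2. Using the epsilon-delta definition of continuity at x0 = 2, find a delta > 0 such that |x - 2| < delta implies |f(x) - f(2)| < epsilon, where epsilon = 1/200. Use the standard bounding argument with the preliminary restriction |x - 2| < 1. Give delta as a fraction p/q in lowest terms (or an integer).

Factor: |x^2 - (2)^2| = |x - 2| * |x + 2|.
Impose |x - 2| < 1 first. Then |x + 2| = |(x - 2) + 2*(2)| <= |x - 2| + 2*|2| < 1 + 4 = 5.
So |x^2 - (2)^2| < delta * 5.
We need delta * 5 <= 1/200, i.e. delta <= 1/200/5 = 1/1000.
Since 1/1000 < 1, this is tighter than 1; take delta = 1/1000.
So delta = 1/1000 works.

1/1000


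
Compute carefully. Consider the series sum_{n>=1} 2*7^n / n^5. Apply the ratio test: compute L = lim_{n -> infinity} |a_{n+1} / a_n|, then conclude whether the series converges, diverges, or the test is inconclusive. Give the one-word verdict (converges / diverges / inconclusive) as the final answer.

Let a_n denote the general term. Form the ratio a_{n+1}/a_n and simplify:
a_{n+1}/a_n = 7*n^5/(n + 1)^5
Take the limit as n -> infinity: L = 7.
Since L = 7 > 1 (or L = infinity), the ratio test implies the series diverges.

diverges


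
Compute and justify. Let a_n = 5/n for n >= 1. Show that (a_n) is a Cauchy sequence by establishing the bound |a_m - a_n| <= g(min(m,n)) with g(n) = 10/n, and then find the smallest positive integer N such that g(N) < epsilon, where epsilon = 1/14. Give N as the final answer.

For any m, n >= 1, by the triangle inequality:
|a_m - a_n| = |5/m - 5/n| <= 5*1/m + 5*1/n <= 10/min(m,n).
So g(n) = 10/n bounds the Cauchy difference. Since g(n) -> 0, (a_n) is Cauchy.
Now solve g(N) < 1/14: 10/N < 1/14 <=> N > 10 / (1/14) = 140.
The smallest integer strictly greater than 140 is N = 141.
Check: g(141) = 10/141 = 10/141 < 1/14; g(140) = 1/14 >= 1/14. So N = 141.

141


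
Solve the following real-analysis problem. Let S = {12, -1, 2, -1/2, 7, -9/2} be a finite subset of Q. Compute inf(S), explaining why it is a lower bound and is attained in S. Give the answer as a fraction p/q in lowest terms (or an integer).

S is finite, so inf(S) = min(S).
Sorted increasing:
-9/2, -1, -1/2, 2, 7, 12
The extremum is -9/2.
For every x in S, x >= -9/2. And -9/2 is in S, so it is attained.
Therefore inf(S) = -9/2.

-9/2


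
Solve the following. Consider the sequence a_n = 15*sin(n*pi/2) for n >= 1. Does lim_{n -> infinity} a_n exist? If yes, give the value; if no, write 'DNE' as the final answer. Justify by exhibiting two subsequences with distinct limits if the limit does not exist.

Examine the behaviour of a_n along subsequences.
a_{4k+1} = 15*sin(pi/2 + 2k*pi) = 15 -> 15. a_{4k+3} = 15*sin(3pi/2 + 2k*pi) = -15 -> -15.
Since these two subsequential limits are 15 and -15, distinct, the full sequence cannot converge (a convergent sequence has all subsequences tending to the same limit). So lim a_n does not exist.

DNE


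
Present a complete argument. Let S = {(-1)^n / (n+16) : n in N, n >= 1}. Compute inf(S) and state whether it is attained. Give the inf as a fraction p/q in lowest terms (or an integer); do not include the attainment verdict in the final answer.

Analysis:
- Values: -1/17, 1/18, -1/19, 1/20, -1/21, ...
- Positive terms (even n): 1/(2+16), 1/(4+16), ... decreasing -> max = 1/18 (n=2).
- Negative terms (odd n): -1/(1+16), -1/(3+16), ... increasing -> min = -1/17 (n=1).
- So sup = 1/18 (attained at n=2); inf = -1/17 (attained at n=1).
Conclusion: inf(S) = -1/17, attained in S.

-1/17


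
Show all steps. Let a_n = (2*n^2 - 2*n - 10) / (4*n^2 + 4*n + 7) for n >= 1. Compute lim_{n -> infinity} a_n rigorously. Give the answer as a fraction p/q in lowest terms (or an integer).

Divide numerator and denominator by n^2, the highest power:
numerator / n^2 = 2 - 2/n - 10/n^2
denominator / n^2 = 4 + 4/n + 7/n^2
As n -> infinity, all terms of the form c/n^k (k >= 1) tend to 0.
So numerator / n^2 -> 2 and denominator / n^2 -> 4.
Therefore lim a_n = 1/2.

1/2


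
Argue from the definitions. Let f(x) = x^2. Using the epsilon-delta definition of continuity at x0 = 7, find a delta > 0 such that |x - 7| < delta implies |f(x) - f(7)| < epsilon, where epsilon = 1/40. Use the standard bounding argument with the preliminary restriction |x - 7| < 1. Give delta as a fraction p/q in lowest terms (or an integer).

Factor: |x^2 - (7)^2| = |x - 7| * |x + 7|.
Impose |x - 7| < 1 first. Then |x + 7| = |(x - 7) + 2*(7)| <= |x - 7| + 2*|7| < 1 + 14 = 15.
So |x^2 - (7)^2| < delta * 15.
We need delta * 15 <= 1/40, i.e. delta <= 1/40/15 = 1/600.
Since 1/600 < 1, this is tighter than 1; take delta = 1/600.
So delta = 1/600 works.

1/600


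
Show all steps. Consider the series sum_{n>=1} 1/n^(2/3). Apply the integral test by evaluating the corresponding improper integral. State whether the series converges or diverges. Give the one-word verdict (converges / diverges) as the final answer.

Let f(x) = x^(-2/3). Then f is positive, continuous, and decreasing on [1, infinity), so the integral test applies.
Compute the improper integral int_{1}^infinity f(x) dx:
  antiderivative F(x) = 3*x^(1/3).
  As x -> infinity, F(x) -> infinity (since p = 2/3 < 1).
  So the integral diverges. By the integral test, the series diverges.

diverges


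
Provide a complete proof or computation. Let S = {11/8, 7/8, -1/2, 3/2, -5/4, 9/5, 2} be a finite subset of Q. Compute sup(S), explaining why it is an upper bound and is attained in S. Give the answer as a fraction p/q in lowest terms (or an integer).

S is finite, so sup(S) = max(S).
Sorted decreasing:
2, 9/5, 3/2, 11/8, 7/8, -1/2, -5/4
The extremum is 2.
For every x in S, x <= 2. And 2 is in S, so it is attained.
Therefore sup(S) = 2.

2


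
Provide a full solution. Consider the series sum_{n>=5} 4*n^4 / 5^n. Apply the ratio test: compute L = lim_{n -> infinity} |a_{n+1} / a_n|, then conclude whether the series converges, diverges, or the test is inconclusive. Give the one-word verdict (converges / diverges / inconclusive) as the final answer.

Let a_n denote the general term. Form the ratio a_{n+1}/a_n and simplify:
a_{n+1}/a_n = (n + 1)^4/(5*n^4)
Take the limit as n -> infinity: L = 1/5.
Since L = 1/5 < 1, the ratio test implies the series converges.

converges


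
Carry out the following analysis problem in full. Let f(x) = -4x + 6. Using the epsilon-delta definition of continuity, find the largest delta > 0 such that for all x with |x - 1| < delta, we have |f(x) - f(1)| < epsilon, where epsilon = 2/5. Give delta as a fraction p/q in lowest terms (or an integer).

We compute f(1) = -4*(1) + 6 = 2.
|f(x) - f(1)| = |-4x + 6 - (2)| = |-4(x - 1)| = 4|x - 1|.
We need 4|x - 1| < 2/5, i.e. |x - 1| < 2/5 / 4 = 1/10.
So any delta <= 1/10 works. Conversely, if delta > 1/10, then x = 1 + 1/10 satisfies |x - 1| = 1/10 < delta but |f(x) - f(1)| = 4 * 1/10 = 2/5, which is not < 2/5; so no larger delta works.
Hence the largest such delta is 1/10.

1/10


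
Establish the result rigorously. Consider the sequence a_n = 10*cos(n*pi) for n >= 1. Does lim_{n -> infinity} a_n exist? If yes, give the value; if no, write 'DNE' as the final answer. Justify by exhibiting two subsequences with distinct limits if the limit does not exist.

Examine the behaviour of a_n along subsequences.
cos(n*pi) = (-1)^n, so a_n = 10*(-1)^n. a_{2k} = 10 -> 10. a_{2k+1} = -10 -> -10.
Since these two subsequential limits are 10 and -10, distinct, the full sequence cannot converge (a convergent sequence has all subsequences tending to the same limit). So lim a_n does not exist.

DNE


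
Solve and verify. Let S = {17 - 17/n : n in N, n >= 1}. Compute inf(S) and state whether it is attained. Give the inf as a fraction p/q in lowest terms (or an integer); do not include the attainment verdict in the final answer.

Analysis:
- Values: 0, 17/2, 34/3, 51/4, ... strictly increasing.
- Minimum is 0 (n=1); inf = 0 (attained).
- 17 - 17/n -> 17 from below; sup = 17, not attained.
Conclusion: inf(S) = 0, attained in S.

0


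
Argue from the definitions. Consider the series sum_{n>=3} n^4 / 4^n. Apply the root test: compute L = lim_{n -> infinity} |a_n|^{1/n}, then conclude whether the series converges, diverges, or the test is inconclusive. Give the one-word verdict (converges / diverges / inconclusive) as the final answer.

Let a_n denote the general term. Form |a_n|^(1/n) and simplify:
|a_n|^(1/n) = n^(4/n)/4
Take the limit as n -> infinity: L = 1/4.
Since L = 1/4 < 1, the root test implies convergence.

converges


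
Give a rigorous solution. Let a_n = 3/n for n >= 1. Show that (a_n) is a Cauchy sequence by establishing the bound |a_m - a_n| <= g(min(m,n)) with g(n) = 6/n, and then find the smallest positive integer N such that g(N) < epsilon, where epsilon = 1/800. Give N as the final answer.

For any m, n >= 1, by the triangle inequality:
|a_m - a_n| = |3/m - 3/n| <= 3*1/m + 3*1/n <= 6/min(m,n).
So g(n) = 6/n bounds the Cauchy difference. Since g(n) -> 0, (a_n) is Cauchy.
Now solve g(N) < 1/800: 6/N < 1/800 <=> N > 6 / (1/800) = 4800.
The smallest integer strictly greater than 4800 is N = 4801.
Check: g(4801) = 6/4801 = 6/4801 < 1/800; g(4800) = 1/800 >= 1/800. So N = 4801.

4801


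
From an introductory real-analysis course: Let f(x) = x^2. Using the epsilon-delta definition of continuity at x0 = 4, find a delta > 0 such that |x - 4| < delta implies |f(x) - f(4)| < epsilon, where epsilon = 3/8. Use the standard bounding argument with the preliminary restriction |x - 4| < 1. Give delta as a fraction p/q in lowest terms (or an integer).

Factor: |x^2 - (4)^2| = |x - 4| * |x + 4|.
Impose |x - 4| < 1 first. Then |x + 4| = |(x - 4) + 2*(4)| <= |x - 4| + 2*|4| < 1 + 8 = 9.
So |x^2 - (4)^2| < delta * 9.
We need delta * 9 <= 3/8, i.e. delta <= 3/8/9 = 1/24.
Since 1/24 < 1, this is tighter than 1; take delta = 1/24.
So delta = 1/24 works.

1/24


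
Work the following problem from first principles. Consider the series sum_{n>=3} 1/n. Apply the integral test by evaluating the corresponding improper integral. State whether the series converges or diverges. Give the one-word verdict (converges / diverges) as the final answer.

Let f(x) = 1/x. Then f is positive, continuous, and decreasing on [3, infinity), so the integral test applies.
Compute the improper integral int_{3}^infinity f(x) dx:
  antiderivative F(x) = log(x).
  As x -> infinity, log(x) -> infinity.
  So int = infinity - log(3) = infinity. By the integral test, the series diverges.

diverges


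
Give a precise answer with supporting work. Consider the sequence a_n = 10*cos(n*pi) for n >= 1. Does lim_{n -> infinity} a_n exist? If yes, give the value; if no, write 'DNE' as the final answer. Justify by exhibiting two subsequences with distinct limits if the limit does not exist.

Examine the behaviour of a_n along subsequences.
cos(n*pi) = (-1)^n, so a_n = 10*(-1)^n. a_{2k} = 10 -> 10. a_{2k+1} = -10 -> -10.
Since these two subsequential limits are 10 and -10, distinct, the full sequence cannot converge (a convergent sequence has all subsequences tending to the same limit). So lim a_n does not exist.

DNE


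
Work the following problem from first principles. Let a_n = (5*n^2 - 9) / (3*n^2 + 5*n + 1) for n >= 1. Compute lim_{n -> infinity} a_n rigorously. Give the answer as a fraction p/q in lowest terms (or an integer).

Divide numerator and denominator by n^2, the highest power:
numerator / n^2 = 5 - 9/n^2
denominator / n^2 = 3 + 5/n + n^(-2)
As n -> infinity, all terms of the form c/n^k (k >= 1) tend to 0.
So numerator / n^2 -> 5 and denominator / n^2 -> 3.
Therefore lim a_n = 5/3.

5/3


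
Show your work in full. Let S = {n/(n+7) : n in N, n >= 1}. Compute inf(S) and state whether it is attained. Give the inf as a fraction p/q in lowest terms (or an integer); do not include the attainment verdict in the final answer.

Analysis:
- Values: 1/8, 2/9, 3/10, 4/11, ... strictly increasing.
- Minimum is 1/8 (n=1); inf = 1/8 (attained).
- n/(n+7) = 1 - 7/(n+7) -> 1 from below as n -> infinity, and never equals 1.
- So sup = 1 (not attained).
Conclusion: inf(S) = 1/8, attained in S.

1/8


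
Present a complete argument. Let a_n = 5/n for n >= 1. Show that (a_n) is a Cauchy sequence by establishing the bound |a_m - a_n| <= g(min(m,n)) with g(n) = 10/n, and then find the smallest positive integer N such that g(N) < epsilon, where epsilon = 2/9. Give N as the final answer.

For any m, n >= 1, by the triangle inequality:
|a_m - a_n| = |5/m - 5/n| <= 5*1/m + 5*1/n <= 10/min(m,n).
So g(n) = 10/n bounds the Cauchy difference. Since g(n) -> 0, (a_n) is Cauchy.
Now solve g(N) < 2/9: 10/N < 2/9 <=> N > 10 / (2/9) = 45.
The smallest integer strictly greater than 45 is N = 46.
Check: g(46) = 10/46 = 5/23 < 2/9; g(45) = 2/9 >= 2/9. So N = 46.

46


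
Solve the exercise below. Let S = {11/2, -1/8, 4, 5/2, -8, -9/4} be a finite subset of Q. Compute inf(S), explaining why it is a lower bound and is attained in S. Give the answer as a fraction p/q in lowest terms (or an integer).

S is finite, so inf(S) = min(S).
Sorted increasing:
-8, -9/4, -1/8, 5/2, 4, 11/2
The extremum is -8.
For every x in S, x >= -8. And -8 is in S, so it is attained.
Therefore inf(S) = -8.

-8


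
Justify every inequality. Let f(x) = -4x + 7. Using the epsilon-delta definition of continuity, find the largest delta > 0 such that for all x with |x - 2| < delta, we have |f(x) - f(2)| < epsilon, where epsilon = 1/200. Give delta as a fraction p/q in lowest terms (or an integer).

We compute f(2) = -4*(2) + 7 = -1.
|f(x) - f(2)| = |-4x + 7 - (-1)| = |-4(x - 2)| = 4|x - 2|.
We need 4|x - 2| < 1/200, i.e. |x - 2| < 1/200 / 4 = 1/800.
So any delta <= 1/800 works. Conversely, if delta > 1/800, then x = 2 + 1/800 satisfies |x - 2| = 1/800 < delta but |f(x) - f(2)| = 4 * 1/800 = 1/200, which is not < 1/200; so no larger delta works.
Hence the largest such delta is 1/800.

1/800


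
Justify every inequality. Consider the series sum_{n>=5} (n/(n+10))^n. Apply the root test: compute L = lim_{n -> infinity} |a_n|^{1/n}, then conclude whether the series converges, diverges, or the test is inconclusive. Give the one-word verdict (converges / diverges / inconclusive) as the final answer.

Let a_n denote the general term. Form |a_n|^(1/n) and simplify:
|a_n|^(1/n) = n/(n + 10)
Take the limit as n -> infinity: L = 1.
Since L = 1, the root test is inconclusive. (In fact a_n = (n/(n+10))^n -> e^(-10) != 0, so the nth-term test shows divergence; but the root test itself gives no conclusion.)

inconclusive


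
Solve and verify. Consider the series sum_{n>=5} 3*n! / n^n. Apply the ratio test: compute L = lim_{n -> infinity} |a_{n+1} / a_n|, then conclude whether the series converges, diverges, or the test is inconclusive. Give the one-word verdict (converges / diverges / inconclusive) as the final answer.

Let a_n denote the general term. Form the ratio a_{n+1}/a_n and simplify:
a_{n+1}/a_n = (n/(n + 1))^n
Take the limit as n -> infinity: L = exp(-1).
Since L = exp(-1) < 1, the ratio test implies the series converges.

converges


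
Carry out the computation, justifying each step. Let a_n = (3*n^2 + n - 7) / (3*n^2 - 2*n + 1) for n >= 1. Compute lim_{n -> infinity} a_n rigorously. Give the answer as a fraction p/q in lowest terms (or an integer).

Divide numerator and denominator by n^2, the highest power:
numerator / n^2 = 3 + 1/n - 7/n^2
denominator / n^2 = 3 - 2/n + n^(-2)
As n -> infinity, all terms of the form c/n^k (k >= 1) tend to 0.
So numerator / n^2 -> 3 and denominator / n^2 -> 3.
Therefore lim a_n = 1.

1


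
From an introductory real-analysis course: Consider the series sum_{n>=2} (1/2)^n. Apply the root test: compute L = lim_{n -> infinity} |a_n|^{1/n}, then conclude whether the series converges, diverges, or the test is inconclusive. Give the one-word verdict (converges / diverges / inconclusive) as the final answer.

Let a_n denote the general term. Form |a_n|^(1/n) and simplify:
|a_n|^(1/n) = 1/2
Take the limit as n -> infinity: L = 1/2.
Since L = 1/2 < 1, the root test implies convergence.

converges


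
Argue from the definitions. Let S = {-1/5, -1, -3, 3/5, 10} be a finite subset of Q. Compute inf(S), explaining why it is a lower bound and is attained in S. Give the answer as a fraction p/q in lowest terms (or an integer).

S is finite, so inf(S) = min(S).
Sorted increasing:
-3, -1, -1/5, 3/5, 10
The extremum is -3.
For every x in S, x >= -3. And -3 is in S, so it is attained.
Therefore inf(S) = -3.

-3


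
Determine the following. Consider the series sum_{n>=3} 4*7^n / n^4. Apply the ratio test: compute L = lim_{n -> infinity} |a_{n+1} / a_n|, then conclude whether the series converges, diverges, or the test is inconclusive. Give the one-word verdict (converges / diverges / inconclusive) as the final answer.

Let a_n denote the general term. Form the ratio a_{n+1}/a_n and simplify:
a_{n+1}/a_n = 7*n^4/(n + 1)^4
Take the limit as n -> infinity: L = 7.
Since L = 7 > 1 (or L = infinity), the ratio test implies the series diverges.

diverges


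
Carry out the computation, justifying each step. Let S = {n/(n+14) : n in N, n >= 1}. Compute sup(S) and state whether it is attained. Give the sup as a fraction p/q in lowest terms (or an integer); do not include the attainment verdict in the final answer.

Analysis:
- Values: 1/15, 1/8, 3/17, 2/9, ... strictly increasing.
- Minimum is 1/15 (n=1); inf = 1/15 (attained).
- n/(n+14) = 1 - 14/(n+14) -> 1 from below as n -> infinity, and never equals 1.
- So sup = 1 (not attained).
Conclusion: sup(S) = 1, not attained in S.

1


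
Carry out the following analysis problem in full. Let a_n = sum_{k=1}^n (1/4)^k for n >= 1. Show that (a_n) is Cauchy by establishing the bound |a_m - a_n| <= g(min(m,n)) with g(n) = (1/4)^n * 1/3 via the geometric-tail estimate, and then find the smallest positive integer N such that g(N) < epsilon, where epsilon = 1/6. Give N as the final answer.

For m > n >= 1: |a_m - a_n| = sum_{k=n+1}^m (1/4)^k < sum_{k=n+1}^infinity (1/4)^k = (1/4)^(n+1) / (1 - 1/4) = (1/4)^n * (1/4) * (4/3) = (1/4)^n * 1/3.
So g(n) = (1/4)^n / 3. Since g(n) -> 0, (a_n) is Cauchy.
Now solve g(N) < 1/6: (1/4)^N / 3 < 1/6 <=> 4^N > 1 / (3 * 1/6) = 2.
Check powers of 4: 4^0 = 1 <= 2, 4^1 = 4 > 2.
So the smallest such N is 1. Check: g(1) = 1/(3 * 4) = 1/12 < 1/6.

1


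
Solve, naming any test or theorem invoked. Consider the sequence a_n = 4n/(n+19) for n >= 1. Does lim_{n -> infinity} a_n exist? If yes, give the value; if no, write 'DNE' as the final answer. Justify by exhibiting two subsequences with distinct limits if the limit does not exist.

Examine the behaviour of a_n along subsequences.
Even-n subsequence a_{2k} = 4(2k)/(2k+19) -> 4. Odd-n subsequence a_{2k+1} = 4(2k+1)/(2k+20) -> 4. Both tend to 4, which suggests the limit is 4; verify directly.
|a_n - 4| = |4n - 4(n+19)| / (n+19) = 76/(n+19) < 76/n for every n >= 1.
Given epsilon > 0, choose a positive integer N > 76/epsilon. Then for all n >= N, |a_n - 4| < 76/n <= 76/N < epsilon.
So by the definition of the limit, lim a_n exists and equals 4.

4


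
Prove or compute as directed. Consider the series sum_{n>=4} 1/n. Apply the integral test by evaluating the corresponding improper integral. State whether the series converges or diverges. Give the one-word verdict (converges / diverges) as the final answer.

Let f(x) = 1/x. Then f is positive, continuous, and decreasing on [4, infinity), so the integral test applies.
Compute the improper integral int_{4}^infinity f(x) dx:
  antiderivative F(x) = log(x).
  As x -> infinity, log(x) -> infinity.
  So int = infinity - log(4) = infinity. By the integral test, the series diverges.

diverges


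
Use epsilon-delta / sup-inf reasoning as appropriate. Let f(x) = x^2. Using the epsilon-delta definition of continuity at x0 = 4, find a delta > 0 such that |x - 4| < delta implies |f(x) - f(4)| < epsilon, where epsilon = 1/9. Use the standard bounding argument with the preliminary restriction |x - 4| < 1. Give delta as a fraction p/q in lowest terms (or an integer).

Factor: |x^2 - (4)^2| = |x - 4| * |x + 4|.
Impose |x - 4| < 1 first. Then |x + 4| = |(x - 4) + 2*(4)| <= |x - 4| + 2*|4| < 1 + 8 = 9.
So |x^2 - (4)^2| < delta * 9.
We need delta * 9 <= 1/9, i.e. delta <= 1/9/9 = 1/81.
Since 1/81 < 1, this is tighter than 1; take delta = 1/81.
So delta = 1/81 works.

1/81


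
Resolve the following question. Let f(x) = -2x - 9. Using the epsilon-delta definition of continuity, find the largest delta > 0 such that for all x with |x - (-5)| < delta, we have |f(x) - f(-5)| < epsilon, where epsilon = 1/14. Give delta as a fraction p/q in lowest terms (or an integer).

We compute f(-5) = -2*(-5) - 9 = 1.
|f(x) - f(-5)| = |-2x - 9 - (1)| = |-2(x - (-5))| = 2|x - (-5)|.
We need 2|x - (-5)| < 1/14, i.e. |x - (-5)| < 1/14 / 2 = 1/28.
So any delta <= 1/28 works. Conversely, if delta > 1/28, then x = -5 + 1/28 satisfies |x - (-5)| = 1/28 < delta but |f(x) - f(-5)| = 2 * 1/28 = 1/14, which is not < 1/14; so no larger delta works.
Hence the largest such delta is 1/28.

1/28


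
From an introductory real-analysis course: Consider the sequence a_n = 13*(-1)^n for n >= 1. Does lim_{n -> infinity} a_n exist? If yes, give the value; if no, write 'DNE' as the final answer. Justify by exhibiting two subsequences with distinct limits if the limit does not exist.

Examine the behaviour of a_n along subsequences.
Even-n subsequence a_{2k} = 13 -> 13. Odd-n subsequence a_{2k+1} = -13 -> -13.
Since these two subsequential limits are 13 and -13, distinct, the full sequence cannot converge (a convergent sequence has all subsequences tending to the same limit). So lim a_n does not exist.

DNE
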